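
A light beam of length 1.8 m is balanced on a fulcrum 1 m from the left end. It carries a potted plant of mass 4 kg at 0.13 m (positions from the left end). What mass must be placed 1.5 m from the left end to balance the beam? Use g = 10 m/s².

m ≈ 6.96 kg

Choose the fulcrum (at 1 m from the left end) as the axis so the support reaction has zero arm there.
Potted plant: 4 × 10 = 40 N down at 0.13 m → arm 0.87 m, τ = 40 × 0.87 = 34.8 N·m counterclockwise.
Net moment of known loads = 34.8 N·m counterclockwise.
An unknown mass m at 1.5 m has arm 0.5 m; its moment is m·g·0.5 clockwise.
Balancing moments: m × 10 × 0.5 = 34.8, giving m = 34.8 / (10 × 0.5) = 6.96 kg.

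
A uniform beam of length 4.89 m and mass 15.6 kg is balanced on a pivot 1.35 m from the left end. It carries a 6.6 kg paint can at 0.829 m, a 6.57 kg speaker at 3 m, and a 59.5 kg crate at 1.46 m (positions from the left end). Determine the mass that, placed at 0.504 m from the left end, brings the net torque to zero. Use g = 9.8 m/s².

Choose the pivot (at 1.35 m from the left end) as the axis so the support reaction has zero arm there.
Beam weight: 15.6 × 9.8 = 152.9 N down at 2.445 m → arm 1.095 m, τ = 152.9 × 1.095 = 167.4 N·m clockwise.
Paint can: 6.6 × 9.8 = 64.68 N down at 0.829 m → arm 0.521 m, τ = 64.68 × 0.521 = 33.7 N·m counterclockwise.
Speaker: 6.57 × 9.8 = 64.39 N down at 3 m → arm 1.65 m, τ = 64.39 × 1.65 = 106.2 N·m clockwise.
Crate: 59.5 × 9.8 = 583.1 N down at 1.46 m → arm 0.11 m, τ = 583.1 × 0.11 = 64.14 N·m clockwise.
Net moment of known loads = 304 N·m clockwise.
An unknown mass m at 0.504 m has arm 0.846 m; its moment is m·g·0.846 counterclockwise.
Setting net torque to zero: m × 9.8 × 0.846 = 304 → m = 304 / (9.8 × 0.846) = 36.7 kg.

m ≈ 36.7 kg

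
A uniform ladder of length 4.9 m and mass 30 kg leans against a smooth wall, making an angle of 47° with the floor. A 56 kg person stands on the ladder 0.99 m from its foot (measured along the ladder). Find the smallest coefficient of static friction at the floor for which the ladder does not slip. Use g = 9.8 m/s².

Sum moments about the foot of the ladder (the floor normal and friction both act there and drop out).
Ladder weight 30×9.8 = 294 N acts at 2.45 m along the ladder; its horizontal arm is 2.45·cos47° = 1.671 m → τ = 491.3 N·m clockwise.
Person: 56×9.8 = 548.8 N at 0.99 m → arm 0.6752 m → τ = 370.5 N·m clockwise.
Wall normal N acts horizontally at the top; its moment arm is the height L sinθ = 4.9·sin47° = 3.584 m, counterclockwise.
Στ = 0 ⇒ N × 3.584 = 861.8 ⇒ N = 240.5 N.
ΣFx = 0 ⇒ f = N_wall = 240.5 N. ΣFy = 0 ⇒ N_floor = 842.8 N.
μ_min = f / N_floor = 240.5 / 842.8 = 0.285.

μ_min ≈ 0.285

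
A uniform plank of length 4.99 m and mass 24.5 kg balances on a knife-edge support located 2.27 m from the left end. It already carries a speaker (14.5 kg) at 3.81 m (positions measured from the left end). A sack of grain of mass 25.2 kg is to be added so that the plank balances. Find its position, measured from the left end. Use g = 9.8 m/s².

About the knife-edge support (at 2.27 m from the left end):
Beam weight: 24.5 × 9.8 = 240.1 N down at 2.495 m → arm 0.225 m, τ = 240.1 × 0.225 = 54.02 N·m clockwise.
Speaker: 14.5 × 9.8 = 142.1 N down at 3.81 m → arm 1.54 m, τ = 142.1 × 1.54 = 218.8 N·m clockwise.
Net moment of existing loads = 272.8 N·m clockwise.
The sack of grain weighs 25.2 × 9.8 = 247 N and must supply an equal counterclockwise moment, so its lever arm about the knife-edge support is 272.8 / 247 = 1.1 m.
That puts it at 2.27 − 1.1 = 1.17 m from the left end.

x ≈ 1.17 m from the left end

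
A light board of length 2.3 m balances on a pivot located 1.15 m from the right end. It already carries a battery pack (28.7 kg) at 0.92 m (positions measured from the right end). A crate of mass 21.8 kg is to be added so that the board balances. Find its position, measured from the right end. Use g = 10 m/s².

x ≈ 1.45 m from the right end

About the pivot (at 1.15 m from the right end):
Battery pack: 28.7 × 10 = 287 N down at 0.92 m → arm 0.23 m, τ = 287 × 0.23 = 66.01 N·m clockwise.
Net moment of existing loads = 66.01 N·m clockwise.
The crate weighs 21.8 × 10 = 218 N and must supply an equal counterclockwise moment, so its lever arm about the pivot is 66.01 / 218 = 0.303 m.
That puts it at 1.15 + 0.303 = 1.45 m from the right end.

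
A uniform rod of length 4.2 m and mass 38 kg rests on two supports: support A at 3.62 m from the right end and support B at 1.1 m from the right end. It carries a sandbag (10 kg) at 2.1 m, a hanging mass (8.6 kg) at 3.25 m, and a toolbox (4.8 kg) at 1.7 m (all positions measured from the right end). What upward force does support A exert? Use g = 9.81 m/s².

R_A ≈ 270 N

Take moments about support B.
Beam weight: 38 × 9.81 = 372.8 N down at 2.1 m → arm 1 m, τ = 372.8 × 1 = 372.8 N·m counterclockwise.
Sandbag: 10 × 9.81 = 98.1 N down at 2.1 m → arm 1 m, τ = 98.1 × 1 = 98.1 N·m counterclockwise.
Hanging mass: 8.6 × 9.81 = 84.37 N down at 3.25 m → arm 2.15 m, τ = 84.37 × 2.15 = 181.4 N·m counterclockwise.
Toolbox: 4.8 × 9.81 = 47.09 N down at 1.7 m → arm 0.6 m, τ = 47.09 × 0.6 = 28.25 N·m counterclockwise.
Net load moment about support B = 680.5 N·m counterclockwise.
Reaction R at support A is upward at 3.62 m, arm 2.52 m → moment R × 2.52 clockwise.
Στ = 0 ⇒ R × 2.52 = 680.5 ⇒ R = 270 N.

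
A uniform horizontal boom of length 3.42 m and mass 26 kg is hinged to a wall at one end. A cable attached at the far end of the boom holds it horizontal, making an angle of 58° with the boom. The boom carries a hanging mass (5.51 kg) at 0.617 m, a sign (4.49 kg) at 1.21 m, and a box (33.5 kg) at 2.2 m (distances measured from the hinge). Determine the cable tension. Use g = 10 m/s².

T ≈ 438 N

Choose the hinge as the axis so the unknown hinge reaction has zero arm there.
Beam weight: 26 × 10 = 260 N down at 1.71 m → arm 1.71 m, τ = 260 × 1.71 = 444.6 N·m clockwise.
Hanging mass: 5.51 × 10 = 55.1 N down at 0.617 m → arm 0.617 m, τ = 55.1 × 0.617 = 34 N·m clockwise.
Sign: 4.49 × 10 = 44.9 N down at 1.21 m → arm 1.21 m, τ = 44.9 × 1.21 = 54.33 N·m clockwise.
Box: 33.5 × 10 = 335 N down at 2.2 m → arm 2.2 m, τ = 335 × 2.2 = 737 N·m clockwise.
Total clockwise load moment = 1270 N·m.
The cable tension T acts at 3.42 m; only its component perpendicular to the boom, T sinθ, produces torque. sin 58° = 0.848.
Στ = 0 ⇒ T × 3.42 × 0.848 = 1270 ⇒ T = 1270 / 2.9 = 438 N.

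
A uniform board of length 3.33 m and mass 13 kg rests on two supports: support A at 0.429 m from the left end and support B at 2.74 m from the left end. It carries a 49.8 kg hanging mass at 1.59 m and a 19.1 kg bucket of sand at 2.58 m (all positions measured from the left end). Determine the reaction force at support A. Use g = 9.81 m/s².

Sum moments about support B (its reaction then has zero moment arm).
Beam weight: 13 × 9.81 = 127.5 N down at 1.665 m → arm 1.075 m, τ = 127.5 × 1.075 = 137.1 N·m counterclockwise.
Hanging mass: 49.8 × 9.81 = 488.5 N down at 1.59 m → arm 1.15 m, τ = 488.5 × 1.15 = 561.8 N·m counterclockwise.
Bucket of sand: 19.1 × 9.81 = 187.4 N down at 2.58 m → arm 0.16 m, τ = 187.4 × 0.16 = 29.98 N·m counterclockwise.
Net load moment about support B = 728.9 N·m counterclockwise.
Reaction R at support A is upward at 0.429 m, arm 2.311 m → moment R × 2.311 clockwise.
Balancing moments: R × 2.311 = 728.9, giving R = 315 N.

R_A ≈ 315 N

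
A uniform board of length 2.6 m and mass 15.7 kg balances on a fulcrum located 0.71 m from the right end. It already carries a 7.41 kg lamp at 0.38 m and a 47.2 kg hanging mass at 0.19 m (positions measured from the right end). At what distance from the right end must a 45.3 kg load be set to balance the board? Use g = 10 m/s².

Take moments about the fulcrum (at 0.71 m from the right end).
Beam weight: 15.7 × 10 = 157 N down at 1.3 m → arm 0.59 m, τ = 157 × 0.59 = 92.63 N·m counterclockwise.
Lamp: 7.41 × 10 = 74.1 N down at 0.38 m → arm 0.33 m, τ = 74.1 × 0.33 = 24.45 N·m clockwise.
Hanging mass: 47.2 × 10 = 472 N down at 0.19 m → arm 0.52 m, τ = 472 × 0.52 = 245.4 N·m clockwise.
Net moment of existing loads = 177.2 N·m clockwise.
The load weighs 45.3 × 10 = 453 N and must supply an equal counterclockwise moment, so its lever arm about the fulcrum is 177.2 / 453 = 0.391 m.
That puts it at 0.71 + 0.391 = 1.1 m from the right end.

x ≈ 1.1 m from the right end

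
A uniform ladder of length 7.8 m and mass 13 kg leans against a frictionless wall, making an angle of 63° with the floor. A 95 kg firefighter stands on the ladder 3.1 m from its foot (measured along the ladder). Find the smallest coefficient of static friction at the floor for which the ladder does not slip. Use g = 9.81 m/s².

Sum moments about the foot of the ladder (the floor normal and friction both act there and drop out).
Ladder weight 13×9.81 = 127.5 N acts at 3.9 m along the ladder; its horizontal arm is 3.9·cos63° = 1.771 m → τ = 225.8 N·m clockwise.
Firefighter: 95×9.81 = 932 N at 3.1 m → arm 1.407 m → τ = 1311 N·m clockwise.
Wall normal N acts horizontally at the top; its moment arm is the height L sinθ = 7.8·sin63° = 6.95 m, counterclockwise.
Balancing moments: N × 6.95 = 1537, giving N = 221.2 N.
ΣFx = 0 ⇒ f = N_wall = 221.2 N. ΣFy = 0 ⇒ N_floor = 1060 N.
μ_min = f / N_floor = 221.2 / 1060 = 0.209.

μ_min ≈ 0.209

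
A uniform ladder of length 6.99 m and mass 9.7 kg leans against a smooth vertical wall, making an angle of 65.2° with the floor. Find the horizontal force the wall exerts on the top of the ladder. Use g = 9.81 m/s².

Take moments about the foot of the ladder.
Ladder weight 9.7×9.81 = 95.16 N acts at 3.495 m along the ladder; its horizontal arm is 3.495·cos65.2° = 1.466 m → τ = 139.5 N·m clockwise.
Wall normal N acts horizontally at the top; its moment arm is the height L sinθ = 6.99·sin65.2° = 6.345 m, counterclockwise.
For rotational equilibrium, N × 6.345 = 139.5, so N = 22 N.

N_wall ≈ 22 N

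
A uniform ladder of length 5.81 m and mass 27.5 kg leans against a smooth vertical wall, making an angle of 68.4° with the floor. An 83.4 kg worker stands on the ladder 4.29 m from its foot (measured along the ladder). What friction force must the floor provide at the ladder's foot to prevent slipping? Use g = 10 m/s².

Sum moments about the foot of the ladder (the floor normal and friction both act there and drop out).
Ladder weight 27.5×10 = 275 N acts at 2.905 m along the ladder; its horizontal arm is 2.905·cos68.4° = 1.069 m → τ = 294 N·m clockwise.
Worker: 83.4×10 = 834 N at 4.29 m → arm 1.579 m → τ = 1317 N·m clockwise.
Wall normal N acts horizontally at the top; its moment arm is the height L sinθ = 5.81·sin68.4° = 5.402 m, counterclockwise.
Setting net torque to zero: N × 5.402 = 1611 → N = 298 N.
ΣFx = 0: friction at the foot balances the wall's push, so f = N_wall = 298 N.

f ≈ 298 N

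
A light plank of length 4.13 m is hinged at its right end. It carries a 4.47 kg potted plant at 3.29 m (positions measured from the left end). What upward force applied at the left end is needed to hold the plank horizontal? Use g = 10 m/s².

Taking torques about the right end:
Potted plant: 4.47 × 10 = 44.7 N down at 3.29 m → arm 0.84 m, τ = 44.7 × 0.84 = 37.55 N·m counterclockwise.
Net moment of the loads = 37.55 N·m counterclockwise.
The upward force F acts at the left end, arm 4.13 m, giving F × 4.13 clockwise.
Setting net torque to zero: F × 4.13 = 37.55 → F = 37.55 / 4.13 = 9.09 N.

F ≈ 9.09 N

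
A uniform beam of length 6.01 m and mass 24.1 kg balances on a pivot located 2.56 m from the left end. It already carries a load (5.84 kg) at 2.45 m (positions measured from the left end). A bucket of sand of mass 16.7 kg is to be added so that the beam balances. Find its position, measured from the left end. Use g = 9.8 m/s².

Taking torques about the pivot (at 2.56 m from the left end):
Beam weight: 24.1 × 9.8 = 236.2 N down at 3.005 m → arm 0.445 m, τ = 236.2 × 0.445 = 105.1 N·m clockwise.
Load: 5.84 × 9.8 = 57.23 N down at 2.45 m → arm 0.11 m, τ = 57.23 × 0.11 = 6.295 N·m counterclockwise.
Net moment of existing loads = 98.8 N·m clockwise.
The bucket of sand weighs 16.7 × 9.8 = 163.7 N and must supply an equal counterclockwise moment, so its lever arm about the pivot is 98.8 / 163.7 = 0.604 m.
That puts it at 2.56 − 0.604 = 1.96 m from the left end.

x ≈ 1.96 m from the left end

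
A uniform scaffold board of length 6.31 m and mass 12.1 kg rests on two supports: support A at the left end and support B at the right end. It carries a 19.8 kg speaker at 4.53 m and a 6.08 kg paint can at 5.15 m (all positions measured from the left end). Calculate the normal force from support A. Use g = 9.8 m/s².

R_A ≈ 125 N

Sum moments about support B (its reaction then has zero moment arm).
Beam weight: 12.1 × 9.8 = 118.6 N down at 3.155 m → arm 3.155 m, τ = 118.6 × 3.155 = 374.2 N·m counterclockwise.
Speaker: 19.8 × 9.8 = 194 N down at 4.53 m → arm 1.78 m, τ = 194 × 1.78 = 345.3 N·m counterclockwise.
Paint can: 6.08 × 9.8 = 59.58 N down at 5.15 m → arm 1.16 m, τ = 59.58 × 1.16 = 69.11 N·m counterclockwise.
Net load moment about support B = 788.6 N·m counterclockwise.
Reaction R at support A is upward at 0 m, arm 6.31 m → moment R × 6.31 clockwise.
For rotational equilibrium, R × 6.31 = 788.6, so R = 125 N.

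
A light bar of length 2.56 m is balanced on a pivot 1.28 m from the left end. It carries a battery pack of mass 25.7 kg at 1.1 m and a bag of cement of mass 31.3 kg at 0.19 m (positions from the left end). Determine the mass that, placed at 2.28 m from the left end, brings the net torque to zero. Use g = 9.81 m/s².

About the pivot (at 1.28 m from the left end):
Battery pack: 25.7 × 9.81 = 252.1 N down at 1.1 m → arm 0.18 m, τ = 252.1 × 0.18 = 45.38 N·m counterclockwise.
Bag of cement: 31.3 × 9.81 = 307.1 N down at 0.19 m → arm 1.09 m, τ = 307.1 × 1.09 = 334.7 N·m counterclockwise.
Net moment of known loads = 380.1 N·m counterclockwise.
An unknown mass m at 2.28 m has arm 1 m; its moment is m·g·1 clockwise.
Balancing moments: m × 9.81 × 1 = 380.1, giving m = 380.1 / (9.81 × 1) = 38.7 kg.

m ≈ 38.7 kg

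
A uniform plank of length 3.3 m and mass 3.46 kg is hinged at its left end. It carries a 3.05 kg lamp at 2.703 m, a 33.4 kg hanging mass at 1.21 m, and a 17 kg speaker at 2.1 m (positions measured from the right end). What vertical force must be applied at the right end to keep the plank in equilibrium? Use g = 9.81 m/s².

Taking torques about the left end:
Beam weight: 3.46 × 9.81 = 33.94 N down at 1.65 m → arm 1.65 m, τ = 33.94 × 1.65 = 56 N·m clockwise.
Lamp: 3.05 × 9.81 = 29.92 N down at 2.703 m → arm 0.597 m, τ = 29.92 × 0.597 = 17.86 N·m clockwise.
Hanging mass: 33.4 × 9.81 = 327.7 N down at 1.21 m → arm 2.09 m, τ = 327.7 × 2.09 = 684.9 N·m clockwise.
Speaker: 17 × 9.81 = 166.8 N down at 2.1 m → arm 1.2 m, τ = 166.8 × 1.2 = 200.2 N·m clockwise.
Net moment of the loads = 959 N·m clockwise.
The upward force F acts at the right end, arm 3.3 m, giving F × 3.3 counterclockwise.
Balancing moments: F × 3.3 = 959, giving F = 959 / 3.3 = 291 N.

F ≈ 291 N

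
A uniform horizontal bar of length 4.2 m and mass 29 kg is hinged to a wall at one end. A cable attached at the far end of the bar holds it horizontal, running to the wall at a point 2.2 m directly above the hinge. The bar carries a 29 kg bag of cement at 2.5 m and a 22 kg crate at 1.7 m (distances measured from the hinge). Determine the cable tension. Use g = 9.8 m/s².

Take moments about the hinge.
Beam weight: 29 × 9.8 = 284.2 N down at 2.1 m → arm 2.1 m, τ = 284.2 × 2.1 = 596.8 N·m clockwise.
Bag of cement: 29 × 9.8 = 284.2 N down at 2.5 m → arm 2.5 m, τ = 284.2 × 2.5 = 710.5 N·m clockwise.
Crate: 22 × 9.8 = 215.6 N down at 1.7 m → arm 1.7 m, τ = 215.6 × 1.7 = 366.5 N·m clockwise.
Total clockwise load moment = 1674 N·m.
The cable tension T acts at 4.2 m; only its component perpendicular to the bar, T sinθ, produces torque. sinθ = h/√(h²+d²) = 2.2/√(2.2²+4.2²) = 0.464.
Στ = 0 ⇒ T × 4.2 × 0.464 = 1674 ⇒ T = 1674 / 1.949 = 859 N.

T ≈ 859 N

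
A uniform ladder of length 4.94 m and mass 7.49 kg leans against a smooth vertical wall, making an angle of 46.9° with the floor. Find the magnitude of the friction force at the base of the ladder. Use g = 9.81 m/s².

Choose the foot of the ladder as the axis so the floor normal and friction both act there and drop out.
Ladder weight 7.49×9.81 = 73.48 N acts at 2.47 m along the ladder; its horizontal arm is 2.47·cos46.9° = 1.688 m → τ = 124 N·m clockwise.
Wall normal N acts horizontally at the top; its moment arm is the height L sinθ = 4.94·sin46.9° = 3.607 m, counterclockwise.
Balancing moments: N × 3.607 = 124, giving N = 34.4 N.
ΣFx = 0: friction at the foot balances the wall's push, so f = N_wall = 34.4 N.

f ≈ 34.4 N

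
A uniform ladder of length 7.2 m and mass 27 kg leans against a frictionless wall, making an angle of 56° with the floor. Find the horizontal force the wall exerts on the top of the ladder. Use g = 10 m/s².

Sum moments about the foot of the ladder (the floor normal and friction both act there and drop out).
Ladder weight 27×10 = 270 N acts at 3.6 m along the ladder; its horizontal arm is 3.6·cos56° = 2.013 m → τ = 543.5 N·m clockwise.
Wall normal N acts horizontally at the top; its moment arm is the height L sinθ = 7.2·sin56° = 5.969 m, counterclockwise.
For rotational equilibrium, N × 5.969 = 543.5, so N = 91.1 N.

N_wall ≈ 91.1 N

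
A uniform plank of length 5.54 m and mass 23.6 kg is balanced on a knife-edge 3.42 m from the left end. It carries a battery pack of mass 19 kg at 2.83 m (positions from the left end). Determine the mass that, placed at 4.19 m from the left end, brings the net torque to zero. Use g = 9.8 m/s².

Take moments about the knife-edge (at 3.42 m from the left end).
Beam weight: 23.6 × 9.8 = 231.3 N down at 2.77 m → arm 0.65 m, τ = 231.3 × 0.65 = 150.3 N·m counterclockwise.
Battery pack: 19 × 9.8 = 186.2 N down at 2.83 m → arm 0.59 m, τ = 186.2 × 0.59 = 109.9 N·m counterclockwise.
Net moment of known loads = 260.2 N·m counterclockwise.
An unknown mass m at 4.19 m has arm 0.77 m; its moment is m·g·0.77 clockwise.
Στ = 0 ⇒ m × 9.8 × 0.77 = 260.2 ⇒ m = 260.2 / (9.8 × 0.77) = 34.5 kg.

m ≈ 34.5 kg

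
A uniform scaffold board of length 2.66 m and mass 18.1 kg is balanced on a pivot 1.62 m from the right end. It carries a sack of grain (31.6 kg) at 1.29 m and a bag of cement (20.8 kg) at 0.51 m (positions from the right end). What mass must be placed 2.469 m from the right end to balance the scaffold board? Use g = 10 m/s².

m ≈ 45.7 kg

Choose the pivot (at 1.62 m from the right end) as the axis so the support reaction has zero arm there.
Beam weight: 18.1 × 10 = 181 N down at 1.33 m → arm 0.29 m, τ = 181 × 0.29 = 52.49 N·m clockwise.
Sack of grain: 31.6 × 10 = 316 N down at 1.29 m → arm 0.33 m, τ = 316 × 0.33 = 104.3 N·m clockwise.
Bag of cement: 20.8 × 10 = 208 N down at 0.51 m → arm 1.11 m, τ = 208 × 1.11 = 230.9 N·m clockwise.
Net moment of known loads = 387.7 N·m clockwise.
An unknown mass m at 2.469 m has arm 0.849 m; its moment is m·g·0.849 counterclockwise.
For rotational equilibrium, m × 10 × 0.849 = 387.7, so m = 387.7 / (10 × 0.849) = 45.7 kg.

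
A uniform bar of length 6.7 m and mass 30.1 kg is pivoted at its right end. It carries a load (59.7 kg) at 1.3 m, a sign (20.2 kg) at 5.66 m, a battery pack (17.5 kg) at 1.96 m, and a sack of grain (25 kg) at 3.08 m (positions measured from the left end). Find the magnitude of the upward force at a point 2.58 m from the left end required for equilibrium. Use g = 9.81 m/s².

F ≈ 1470 N

Take moments about the right end.
Beam weight: 30.1 × 9.81 = 295.3 N down at 3.35 m → arm 3.35 m, τ = 295.3 × 3.35 = 989.3 N·m counterclockwise.
Load: 59.7 × 9.81 = 585.7 N down at 1.3 m → arm 5.4 m, τ = 585.7 × 5.4 = 3163 N·m counterclockwise.
Sign: 20.2 × 9.81 = 198.2 N down at 5.66 m → arm 1.04 m, τ = 198.2 × 1.04 = 206.1 N·m counterclockwise.
Battery pack: 17.5 × 9.81 = 171.7 N down at 1.96 m → arm 4.74 m, τ = 171.7 × 4.74 = 813.9 N·m counterclockwise.
Sack of grain: 25 × 9.81 = 245.2 N down at 3.08 m → arm 3.62 m, τ = 245.2 × 3.62 = 887.6 N·m counterclockwise.
Net moment of the loads = 6060 N·m counterclockwise.
The upward force F acts at a point 2.58 m from the left end, arm 4.12 m, giving F × 4.12 clockwise.
Setting net torque to zero: F × 4.12 = 6060 → F = 6060 / 4.12 = 1470 N.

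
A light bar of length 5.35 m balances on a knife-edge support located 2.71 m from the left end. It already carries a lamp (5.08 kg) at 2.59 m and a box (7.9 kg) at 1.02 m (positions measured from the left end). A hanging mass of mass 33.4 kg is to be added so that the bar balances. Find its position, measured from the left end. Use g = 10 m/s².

About the knife-edge support (at 2.71 m from the left end):
Lamp: 5.08 × 10 = 50.8 N down at 2.59 m → arm 0.12 m, τ = 50.8 × 0.12 = 6.096 N·m counterclockwise.
Box: 7.9 × 10 = 79 N down at 1.02 m → arm 1.69 m, τ = 79 × 1.69 = 133.5 N·m counterclockwise.
Net moment of existing loads = 139.6 N·m counterclockwise.
The hanging mass weighs 33.4 × 10 = 334 N and must supply an equal clockwise moment, so its lever arm about the knife-edge support is 139.6 / 334 = 0.418 m.
That puts it at 2.71 + 0.418 = 3.13 m from the left end.

x ≈ 3.13 m from the left end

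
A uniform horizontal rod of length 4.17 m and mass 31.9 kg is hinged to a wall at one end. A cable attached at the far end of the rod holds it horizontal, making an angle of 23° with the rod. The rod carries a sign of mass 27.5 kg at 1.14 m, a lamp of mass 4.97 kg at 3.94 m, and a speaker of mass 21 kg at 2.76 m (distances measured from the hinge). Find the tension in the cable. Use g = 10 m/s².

About the hinge:
Beam weight: 31.9 × 10 = 319 N down at 2.085 m → arm 2.085 m, τ = 319 × 2.085 = 665.1 N·m clockwise.
Sign: 27.5 × 10 = 275 N down at 1.14 m → arm 1.14 m, τ = 275 × 1.14 = 313.5 N·m clockwise.
Lamp: 4.97 × 10 = 49.7 N down at 3.94 m → arm 3.94 m, τ = 49.7 × 3.94 = 195.8 N·m clockwise.
Speaker: 21 × 10 = 210 N down at 2.76 m → arm 2.76 m, τ = 210 × 2.76 = 579.6 N·m clockwise.
Total clockwise load moment = 1754 N·m.
The cable tension T acts at 4.17 m; only its component perpendicular to the rod, T sinθ, produces torque. sin 23° = 0.3907.
For rotational equilibrium, T × 4.17 × 0.3907 = 1754, so T = 1754 / 1.629 = 1080 N.

T ≈ 1080 N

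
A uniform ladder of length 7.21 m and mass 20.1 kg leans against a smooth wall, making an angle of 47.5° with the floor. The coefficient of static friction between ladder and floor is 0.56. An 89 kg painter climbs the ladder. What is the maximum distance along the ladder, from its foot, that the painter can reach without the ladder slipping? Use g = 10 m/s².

Choose the foot of the ladder as the axis so the floor normal and friction both act there and drop out.
Ladder weight 20.1×10 = 201 N acts at 3.605 m along the ladder; its horizontal arm is 3.605·cos47.5° = 2.436 m → τ = 489.6 N·m clockwise.
Painter weight 89×10 = 890 N at distance d → arm d·cos47.5° → τ = 890·d·0.6756 clockwise.
Wall normal N at the top has arm L sinθ = 5.316 m counterclockwise, so Στ = 0 gives N·5.316 = 489.6 + 601.3·d.
ΣFy = 0 ⇒ N_floor = 1091 N, so the maximum friction is μ_s·N_floor = 0.56×1091 = 611 N. ΣFx = 0 ⇒ N_wall = f, so at the slipping point N = 611 N.
Substituting: 611×5.316 = 489.6 + 601.3·d ⇒ d = (3248 − 489.6) / 601.3 = 4.59 m.

d ≈ 4.59 m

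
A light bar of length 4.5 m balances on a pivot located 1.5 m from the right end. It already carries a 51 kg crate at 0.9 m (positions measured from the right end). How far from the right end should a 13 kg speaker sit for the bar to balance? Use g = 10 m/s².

x ≈ 3.85 m from the right end

Take moments about the pivot (at 1.5 m from the right end).
Crate: 51 × 10 = 510 N down at 0.9 m → arm 0.6 m, τ = 510 × 0.6 = 306 N·m clockwise.
Net moment of existing loads = 306 N·m clockwise.
The speaker weighs 13 × 10 = 130 N and must supply an equal counterclockwise moment, so its lever arm about the pivot is 306 / 130 = 2.35 m.
That puts it at 1.5 + 2.35 = 3.85 m from the right end.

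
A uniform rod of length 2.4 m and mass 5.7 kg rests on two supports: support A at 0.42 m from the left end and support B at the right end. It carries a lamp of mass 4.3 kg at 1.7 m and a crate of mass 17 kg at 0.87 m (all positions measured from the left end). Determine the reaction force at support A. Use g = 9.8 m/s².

R_A ≈ 177 N

Choose support B as the axis so its reaction then has zero moment arm.
Beam weight: 5.7 × 9.8 = 55.86 N down at 1.2 m → arm 1.2 m, τ = 55.86 × 1.2 = 67.03 N·m counterclockwise.
Lamp: 4.3 × 9.8 = 42.14 N down at 1.7 m → arm 0.7 m, τ = 42.14 × 0.7 = 29.5 N·m counterclockwise.
Crate: 17 × 9.8 = 166.6 N down at 0.87 m → arm 1.53 m, τ = 166.6 × 1.53 = 254.9 N·m counterclockwise.
Net load moment about support B = 351.4 N·m counterclockwise.
Reaction R at support A is upward at 0.42 m, arm 1.98 m → moment R × 1.98 clockwise.
For rotational equilibrium, R × 1.98 = 351.4, so R = 177 N.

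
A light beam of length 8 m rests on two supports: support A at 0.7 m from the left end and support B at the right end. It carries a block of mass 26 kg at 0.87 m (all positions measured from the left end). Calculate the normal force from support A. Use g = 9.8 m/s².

About support B:
Block: 26 × 9.8 = 254.8 N down at 0.87 m → arm 7.13 m, τ = 254.8 × 7.13 = 1817 N·m counterclockwise.
Net load moment about support B = 1817 N·m counterclockwise.
Reaction R at support A is upward at 0.7 m, arm 7.3 m → moment R × 7.3 clockwise.
Στ = 0 ⇒ R × 7.3 = 1817 ⇒ R = 249 N.

R_A ≈ 249 N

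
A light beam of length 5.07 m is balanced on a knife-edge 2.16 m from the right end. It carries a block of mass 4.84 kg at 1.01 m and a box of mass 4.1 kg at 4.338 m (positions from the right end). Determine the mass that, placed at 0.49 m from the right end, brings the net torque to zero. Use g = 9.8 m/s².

m ≈ 2.01 kg

About the knife-edge (at 2.16 m from the right end):
Block: 4.84 × 9.8 = 47.43 N down at 1.01 m → arm 1.15 m, τ = 47.43 × 1.15 = 54.54 N·m clockwise.
Box: 4.1 × 9.8 = 40.18 N down at 4.338 m → arm 2.178 m, τ = 40.18 × 2.178 = 87.51 N·m counterclockwise.
Net moment of known loads = 32.97 N·m counterclockwise.
An unknown mass m at 0.49 m has arm 1.67 m; its moment is m·g·1.67 clockwise.
Setting net torque to zero: m × 9.8 × 1.67 = 32.97 → m = 32.97 / (9.8 × 1.67) = 2.01 kg.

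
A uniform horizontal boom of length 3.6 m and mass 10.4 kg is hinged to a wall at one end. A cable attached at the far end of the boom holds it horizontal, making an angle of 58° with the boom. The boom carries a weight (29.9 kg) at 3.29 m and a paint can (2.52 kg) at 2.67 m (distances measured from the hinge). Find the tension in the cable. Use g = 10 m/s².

Choose the hinge as the axis so the unknown hinge reaction has zero arm there.
Beam weight: 10.4 × 10 = 104 N down at 1.8 m → arm 1.8 m, τ = 104 × 1.8 = 187.2 N·m clockwise.
Weight: 29.9 × 10 = 299 N down at 3.29 m → arm 3.29 m, τ = 299 × 3.29 = 983.7 N·m clockwise.
Paint can: 2.52 × 10 = 25.2 N down at 2.67 m → arm 2.67 m, τ = 25.2 × 2.67 = 67.28 N·m clockwise.
Total clockwise load moment = 1238 N·m.
The cable tension T acts at 3.6 m; only its component perpendicular to the boom, T sinθ, produces torque. sin 58° = 0.848.
Στ = 0 ⇒ T × 3.6 × 0.848 = 1238 ⇒ T = 1238 / 3.053 = 406 N.

T ≈ 406 N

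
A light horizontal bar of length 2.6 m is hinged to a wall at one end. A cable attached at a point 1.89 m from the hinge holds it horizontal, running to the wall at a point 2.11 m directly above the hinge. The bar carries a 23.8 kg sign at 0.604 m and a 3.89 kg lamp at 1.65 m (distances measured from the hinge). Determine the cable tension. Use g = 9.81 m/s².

Taking torques about the hinge:
Sign: 23.8 × 9.81 = 233.5 N down at 0.604 m → arm 0.604 m, τ = 233.5 × 0.604 = 141 N·m clockwise.
Lamp: 3.89 × 9.81 = 38.16 N down at 1.65 m → arm 1.65 m, τ = 38.16 × 1.65 = 62.96 N·m clockwise.
Total clockwise load moment = 204 N·m.
The cable tension T acts at 1.89 m; only its component perpendicular to the bar, T sinθ, produces torque. sinθ = h/√(h²+d²) = 2.11/√(2.11²+1.89²) = 0.7449.
Στ = 0 ⇒ T × 1.89 × 0.7449 = 204 ⇒ T = 204 / 1.408 = 145 N.

T ≈ 145 N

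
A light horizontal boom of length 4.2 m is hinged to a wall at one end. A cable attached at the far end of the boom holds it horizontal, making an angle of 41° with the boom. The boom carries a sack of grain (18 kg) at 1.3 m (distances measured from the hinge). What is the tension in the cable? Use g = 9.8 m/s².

T ≈ 83.2 N

Sum moments about the hinge (the unknown hinge reaction has zero arm there).
Sack of grain: 18 × 9.8 = 176.4 N down at 1.3 m → arm 1.3 m, τ = 176.4 × 1.3 = 229.3 N·m clockwise.
Total clockwise load moment = 229.3 N·m.
The cable tension T acts at 4.2 m; only its component perpendicular to the boom, T sinθ, produces torque. sin 41° = 0.6561.
For rotational equilibrium, T × 4.2 × 0.6561 = 229.3, so T = 229.3 / 2.756 = 83.2 N.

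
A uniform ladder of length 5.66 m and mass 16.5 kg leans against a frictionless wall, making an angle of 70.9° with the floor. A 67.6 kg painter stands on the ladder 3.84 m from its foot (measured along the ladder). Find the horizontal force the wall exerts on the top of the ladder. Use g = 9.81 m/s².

N_wall ≈ 184 N

Taking torques about the foot of the ladder:
Ladder weight 16.5×9.81 = 161.9 N acts at 2.83 m along the ladder; its horizontal arm is 2.83·cos70.9° = 0.926 m → τ = 149.9 N·m clockwise.
Painter: 67.6×9.81 = 663.2 N at 3.84 m → arm 1.257 m → τ = 833.6 N·m clockwise.
Wall normal N acts horizontally at the top; its moment arm is the height L sinθ = 5.66·sin70.9° = 5.348 m, counterclockwise.
Balancing moments: N × 5.348 = 983.5, giving N = 184 N.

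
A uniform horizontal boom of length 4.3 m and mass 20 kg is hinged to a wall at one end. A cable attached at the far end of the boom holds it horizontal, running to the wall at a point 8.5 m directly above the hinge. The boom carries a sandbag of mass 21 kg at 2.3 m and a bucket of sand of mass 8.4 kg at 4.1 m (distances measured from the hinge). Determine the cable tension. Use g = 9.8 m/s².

T ≈ 321 N

Taking torques about the hinge:
Beam weight: 20 × 9.8 = 196 N down at 2.15 m → arm 2.15 m, τ = 196 × 2.15 = 421.4 N·m clockwise.
Sandbag: 21 × 9.8 = 205.8 N down at 2.3 m → arm 2.3 m, τ = 205.8 × 2.3 = 473.3 N·m clockwise.
Bucket of sand: 8.4 × 9.8 = 82.32 N down at 4.1 m → arm 4.1 m, τ = 82.32 × 4.1 = 337.5 N·m clockwise.
Total clockwise load moment = 1232 N·m.
The cable tension T acts at 4.3 m; only its component perpendicular to the boom, T sinθ, produces torque. sinθ = h/√(h²+d²) = 8.5/√(8.5²+4.3²) = 0.8923.
For rotational equilibrium, T × 4.3 × 0.8923 = 1232, so T = 1232 / 3.837 = 321 N.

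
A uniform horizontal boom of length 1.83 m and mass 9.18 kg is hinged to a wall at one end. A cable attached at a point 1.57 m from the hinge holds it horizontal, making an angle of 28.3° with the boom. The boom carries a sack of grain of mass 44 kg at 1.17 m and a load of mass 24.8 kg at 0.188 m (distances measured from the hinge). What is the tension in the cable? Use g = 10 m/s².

T ≈ 867 N

Take moments about the hinge.
Beam weight: 9.18 × 10 = 91.8 N down at 0.915 m → arm 0.915 m, τ = 91.8 × 0.915 = 84 N·m clockwise.
Sack of grain: 44 × 10 = 440 N down at 1.17 m → arm 1.17 m, τ = 440 × 1.17 = 514.8 N·m clockwise.
Load: 24.8 × 10 = 248 N down at 0.188 m → arm 0.188 m, τ = 248 × 0.188 = 46.62 N·m clockwise.
Total clockwise load moment = 645.4 N·m.
The cable tension T acts at 1.57 m; only its component perpendicular to the boom, T sinθ, produces torque. sin 28.3° = 0.4741.
Στ = 0 ⇒ T × 1.57 × 0.4741 = 645.4 ⇒ T = 645.4 / 0.7443 = 867 N.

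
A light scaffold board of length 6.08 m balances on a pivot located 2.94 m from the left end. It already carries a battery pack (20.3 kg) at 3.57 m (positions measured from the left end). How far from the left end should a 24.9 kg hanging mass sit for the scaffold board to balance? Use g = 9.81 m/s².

x ≈ 2.43 m from the left end

Take moments about the pivot (at 2.94 m from the left end).
Battery pack: 20.3 × 9.81 = 199.1 N down at 3.57 m → arm 0.63 m, τ = 199.1 × 0.63 = 125.4 N·m clockwise.
Net moment of existing loads = 125.4 N·m clockwise.
The hanging mass weighs 24.9 × 9.81 = 244.3 N and must supply an equal counterclockwise moment, so its lever arm about the pivot is 125.4 / 244.3 = 0.513 m.
That puts it at 2.94 − 0.513 = 2.43 m from the left end.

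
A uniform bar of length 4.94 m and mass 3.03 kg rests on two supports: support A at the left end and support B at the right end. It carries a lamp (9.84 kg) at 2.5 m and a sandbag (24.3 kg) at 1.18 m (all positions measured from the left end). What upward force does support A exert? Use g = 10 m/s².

Taking torques about support B:
Beam weight: 3.03 × 10 = 30.3 N down at 2.47 m → arm 2.47 m, τ = 30.3 × 2.47 = 74.84 N·m counterclockwise.
Lamp: 9.84 × 10 = 98.4 N down at 2.5 m → arm 2.44 m, τ = 98.4 × 2.44 = 240.1 N·m counterclockwise.
Sandbag: 24.3 × 10 = 243 N down at 1.18 m → arm 3.76 m, τ = 243 × 3.76 = 913.7 N·m counterclockwise.
Net load moment about support B = 1229 N·m counterclockwise.
Reaction R at support A is upward at 0 m, arm 4.94 m → moment R × 4.94 clockwise.
For rotational equilibrium, R × 4.94 = 1229, so R = 249 N.

R_A ≈ 249 N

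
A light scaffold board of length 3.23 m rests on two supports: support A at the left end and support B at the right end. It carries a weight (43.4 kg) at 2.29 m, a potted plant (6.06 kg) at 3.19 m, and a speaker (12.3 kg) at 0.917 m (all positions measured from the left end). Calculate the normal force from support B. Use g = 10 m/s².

Taking torques about support A:
Weight: 43.4 × 10 = 434 N down at 2.29 m → arm 2.29 m, τ = 434 × 2.29 = 993.9 N·m clockwise.
Potted plant: 6.06 × 10 = 60.6 N down at 3.19 m → arm 3.19 m, τ = 60.6 × 3.19 = 193.3 N·m clockwise.
Speaker: 12.3 × 10 = 123 N down at 0.917 m → arm 0.917 m, τ = 123 × 0.917 = 112.8 N·m clockwise.
Net load moment about support A = 1300 N·m clockwise.
Reaction R at support B is upward at 3.23 m, arm 3.23 m → moment R × 3.23 counterclockwise.
Setting net torque to zero: R × 3.23 = 1300 → R = 402 N.

R_B ≈ 402 N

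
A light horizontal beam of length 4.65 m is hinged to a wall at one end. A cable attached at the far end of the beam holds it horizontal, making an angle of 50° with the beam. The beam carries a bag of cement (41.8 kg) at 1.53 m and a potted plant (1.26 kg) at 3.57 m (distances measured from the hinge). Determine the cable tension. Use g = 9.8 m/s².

T ≈ 188 N

About the hinge:
Bag of cement: 41.8 × 9.8 = 409.6 N down at 1.53 m → arm 1.53 m, τ = 409.6 × 1.53 = 626.7 N·m clockwise.
Potted plant: 1.26 × 9.8 = 12.35 N down at 3.57 m → arm 3.57 m, τ = 12.35 × 3.57 = 44.09 N·m clockwise.
Total clockwise load moment = 670.8 N·m.
The cable tension T acts at 4.65 m; only its component perpendicular to the beam, T sinθ, produces torque. sin 50° = 0.766.
Στ = 0 ⇒ T × 4.65 × 0.766 = 670.8 ⇒ T = 670.8 / 3.562 = 188 N.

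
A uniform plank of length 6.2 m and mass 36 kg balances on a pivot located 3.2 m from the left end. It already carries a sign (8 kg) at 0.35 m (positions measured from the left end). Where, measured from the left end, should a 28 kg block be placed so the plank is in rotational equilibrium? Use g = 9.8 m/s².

x ≈ 4.14 m from the left end

Choose the pivot (at 3.2 m from the left end) as the axis so the support reaction has zero arm there.
Beam weight: 36 × 9.8 = 352.8 N down at 3.1 m → arm 0.1 m, τ = 352.8 × 0.1 = 35.28 N·m counterclockwise.
Sign: 8 × 9.8 = 78.4 N down at 0.35 m → arm 2.85 m, τ = 78.4 × 2.85 = 223.4 N·m counterclockwise.
Net moment of existing loads = 258.7 N·m counterclockwise.
The block weighs 28 × 9.8 = 274.4 N and must supply an equal clockwise moment, so its lever arm about the pivot is 258.7 / 274.4 = 0.943 m.
That puts it at 3.2 + 0.943 = 4.14 m from the left end.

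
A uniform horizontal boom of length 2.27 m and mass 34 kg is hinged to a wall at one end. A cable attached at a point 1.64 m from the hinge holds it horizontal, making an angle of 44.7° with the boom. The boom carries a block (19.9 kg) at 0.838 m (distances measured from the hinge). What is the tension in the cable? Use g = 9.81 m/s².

T ≈ 470 N

Take moments about the hinge.
Beam weight: 34 × 9.81 = 333.5 N down at 1.135 m → arm 1.135 m, τ = 333.5 × 1.135 = 378.5 N·m clockwise.
Block: 19.9 × 9.81 = 195.2 N down at 0.838 m → arm 0.838 m, τ = 195.2 × 0.838 = 163.6 N·m clockwise.
Total clockwise load moment = 542.1 N·m.
The cable tension T acts at 1.64 m; only its component perpendicular to the boom, T sinθ, produces torque. sin 44.7° = 0.7034.
Balancing moments: T × 1.64 × 0.7034 = 542.1, giving T = 542.1 / 1.154 = 470 N.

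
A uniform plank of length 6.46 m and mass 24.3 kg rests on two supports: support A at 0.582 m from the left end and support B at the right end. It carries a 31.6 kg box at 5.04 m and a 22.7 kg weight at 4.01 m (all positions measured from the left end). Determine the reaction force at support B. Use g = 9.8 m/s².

R_B ≈ 472 N

Take moments about support A.
Beam weight: 24.3 × 9.8 = 238.1 N down at 3.23 m → arm 2.648 m, τ = 238.1 × 2.648 = 630.5 N·m clockwise.
Box: 31.6 × 9.8 = 309.7 N down at 5.04 m → arm 4.458 m, τ = 309.7 × 4.458 = 1381 N·m clockwise.
Weight: 22.7 × 9.8 = 222.5 N down at 4.01 m → arm 3.428 m, τ = 222.5 × 3.428 = 762.7 N·m clockwise.
Net load moment about support A = 2774 N·m clockwise.
Reaction R at support B is upward at 6.46 m, arm 5.878 m → moment R × 5.878 counterclockwise.
Setting net torque to zero: R × 5.878 = 2774 → R = 472 N.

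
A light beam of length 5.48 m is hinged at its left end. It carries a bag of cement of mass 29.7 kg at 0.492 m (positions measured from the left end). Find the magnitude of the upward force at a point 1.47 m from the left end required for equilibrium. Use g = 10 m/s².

F ≈ 99.4 N

Sum moments about the left end (the unknown pivot reaction has zero arm there).
Bag of cement: 29.7 × 10 = 297 N down at 0.492 m → arm 0.492 m, τ = 297 × 0.492 = 146.1 N·m clockwise.
Net moment of the loads = 146.1 N·m clockwise.
The upward force F acts at a point 1.47 m from the left end, arm 1.47 m, giving F × 1.47 counterclockwise.
Balancing moments: F × 1.47 = 146.1, giving F = 146.1 / 1.47 = 99.4 N.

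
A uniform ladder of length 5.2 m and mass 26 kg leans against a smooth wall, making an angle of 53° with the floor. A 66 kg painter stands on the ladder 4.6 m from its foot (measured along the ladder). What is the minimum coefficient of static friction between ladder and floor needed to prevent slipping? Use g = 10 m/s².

Taking torques about the foot of the ladder:
Ladder weight 26×10 = 260 N acts at 2.6 m along the ladder; its horizontal arm is 2.6·cos53° = 1.565 m → τ = 406.9 N·m clockwise.
Painter: 66×10 = 660 N at 4.6 m → arm 2.768 m → τ = 1827 N·m clockwise.
Wall normal N acts horizontally at the top; its moment arm is the height L sinθ = 5.2·sin53° = 4.153 m, counterclockwise.
Setting net torque to zero: N × 4.153 = 2234 → N = 537.9 N.
ΣFx = 0 ⇒ f = N_wall = 537.9 N. ΣFy = 0 ⇒ N_floor = 920 N.
μ_min = f / N_floor = 537.9 / 920 = 0.585.

μ_min ≈ 0.585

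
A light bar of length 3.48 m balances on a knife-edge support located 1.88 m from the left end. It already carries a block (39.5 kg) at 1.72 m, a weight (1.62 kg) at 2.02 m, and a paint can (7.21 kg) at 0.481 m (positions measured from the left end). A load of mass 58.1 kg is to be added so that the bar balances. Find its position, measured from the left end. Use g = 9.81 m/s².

x ≈ 2.16 m from the left end

About the knife-edge support (at 1.88 m from the left end):
Block: 39.5 × 9.81 = 387.5 N down at 1.72 m → arm 0.16 m, τ = 387.5 × 0.16 = 62 N·m counterclockwise.
Weight: 1.62 × 9.81 = 15.89 N down at 2.02 m → arm 0.14 m, τ = 15.89 × 0.14 = 2.225 N·m clockwise.
Paint can: 7.21 × 9.81 = 70.73 N down at 0.481 m → arm 1.399 m, τ = 70.73 × 1.399 = 98.95 N·m counterclockwise.
Net moment of existing loads = 158.7 N·m counterclockwise.
The load weighs 58.1 × 9.81 = 570 N and must supply an equal clockwise moment, so its lever arm about the knife-edge support is 158.7 / 570 = 0.278 m.
That puts it at 1.88 + 0.278 = 2.16 m from the left end.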